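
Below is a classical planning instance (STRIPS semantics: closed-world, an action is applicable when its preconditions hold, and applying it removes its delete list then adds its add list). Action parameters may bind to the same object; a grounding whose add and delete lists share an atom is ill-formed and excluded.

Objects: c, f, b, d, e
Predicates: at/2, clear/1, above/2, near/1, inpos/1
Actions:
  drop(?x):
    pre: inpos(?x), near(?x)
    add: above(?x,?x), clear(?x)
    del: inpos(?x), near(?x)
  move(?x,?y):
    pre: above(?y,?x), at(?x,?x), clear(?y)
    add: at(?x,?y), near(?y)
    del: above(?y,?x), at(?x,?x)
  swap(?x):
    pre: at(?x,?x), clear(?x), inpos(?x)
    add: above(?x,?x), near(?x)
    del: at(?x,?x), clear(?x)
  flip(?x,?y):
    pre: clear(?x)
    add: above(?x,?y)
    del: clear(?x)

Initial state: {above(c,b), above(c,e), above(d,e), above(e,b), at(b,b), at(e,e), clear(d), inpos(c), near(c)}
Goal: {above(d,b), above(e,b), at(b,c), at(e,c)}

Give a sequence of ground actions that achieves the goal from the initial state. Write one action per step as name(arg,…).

1. drop(c)  →  {above(c,b), above(c,c), above(c,e), above(d,e), above(e,b), at(b,b), at(e,e), clear(c), clear(d)}
2. move(b,c)  →  {above(c,c), above(c,e), above(d,e), above(e,b), at(b,c), at(e,e), clear(c), clear(d), near(c)}
3. move(e,c)  →  {above(c,c), above(d,e), above(e,b), at(b,c), at(e,c), clear(c), clear(d), near(c)}
4. flip(d,b)  →  {above(c,c), above(d,b), above(d,e), above(e,b), at(b,c), at(e,c), clear(c), near(c)}

drop(c); move(b,c); move(e,c); flip(d,b)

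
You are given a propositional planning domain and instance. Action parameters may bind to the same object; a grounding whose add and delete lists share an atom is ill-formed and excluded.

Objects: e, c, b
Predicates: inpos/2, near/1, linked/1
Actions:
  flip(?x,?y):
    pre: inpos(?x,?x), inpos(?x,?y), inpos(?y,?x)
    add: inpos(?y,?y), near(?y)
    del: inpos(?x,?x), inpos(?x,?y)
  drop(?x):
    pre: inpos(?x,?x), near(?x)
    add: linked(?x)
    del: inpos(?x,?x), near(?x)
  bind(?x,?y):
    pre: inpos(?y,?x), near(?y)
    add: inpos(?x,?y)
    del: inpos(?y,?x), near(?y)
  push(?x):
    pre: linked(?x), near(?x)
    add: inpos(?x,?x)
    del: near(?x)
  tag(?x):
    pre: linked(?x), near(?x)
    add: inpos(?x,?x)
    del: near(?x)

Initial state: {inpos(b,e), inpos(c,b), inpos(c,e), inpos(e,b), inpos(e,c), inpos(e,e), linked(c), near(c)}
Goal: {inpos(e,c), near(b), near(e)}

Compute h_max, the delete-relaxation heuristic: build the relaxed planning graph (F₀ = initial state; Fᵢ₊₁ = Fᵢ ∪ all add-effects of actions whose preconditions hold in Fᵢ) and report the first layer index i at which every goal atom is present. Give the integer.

2

F0 = init (8 atoms)
F1 = F0 ∪ {inpos(b,b), inpos(b,c), inpos(c,c), near(b)}  (12 atoms)
F2 = F1 ∪ {linked(b), near(e)}  (14 atoms)
goal ⊆ F2  ⇒  h_max = 2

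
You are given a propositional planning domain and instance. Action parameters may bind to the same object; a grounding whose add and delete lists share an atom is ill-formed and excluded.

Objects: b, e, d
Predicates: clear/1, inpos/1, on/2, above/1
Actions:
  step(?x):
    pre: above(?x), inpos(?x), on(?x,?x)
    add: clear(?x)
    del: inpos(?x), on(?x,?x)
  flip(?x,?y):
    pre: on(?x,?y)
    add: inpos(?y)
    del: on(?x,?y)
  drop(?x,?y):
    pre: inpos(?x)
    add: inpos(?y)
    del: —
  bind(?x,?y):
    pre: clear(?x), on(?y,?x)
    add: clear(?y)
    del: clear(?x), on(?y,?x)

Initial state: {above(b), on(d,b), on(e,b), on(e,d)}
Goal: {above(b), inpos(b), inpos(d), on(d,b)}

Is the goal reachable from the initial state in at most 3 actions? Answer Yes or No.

Yes

1. flip(e,b)  →  {above(b), inpos(b), on(d,b), on(e,d)}
2. flip(e,d)  →  {above(b), inpos(b), inpos(d), on(d,b)}
optimal plan length = 2; 2 ≤ 3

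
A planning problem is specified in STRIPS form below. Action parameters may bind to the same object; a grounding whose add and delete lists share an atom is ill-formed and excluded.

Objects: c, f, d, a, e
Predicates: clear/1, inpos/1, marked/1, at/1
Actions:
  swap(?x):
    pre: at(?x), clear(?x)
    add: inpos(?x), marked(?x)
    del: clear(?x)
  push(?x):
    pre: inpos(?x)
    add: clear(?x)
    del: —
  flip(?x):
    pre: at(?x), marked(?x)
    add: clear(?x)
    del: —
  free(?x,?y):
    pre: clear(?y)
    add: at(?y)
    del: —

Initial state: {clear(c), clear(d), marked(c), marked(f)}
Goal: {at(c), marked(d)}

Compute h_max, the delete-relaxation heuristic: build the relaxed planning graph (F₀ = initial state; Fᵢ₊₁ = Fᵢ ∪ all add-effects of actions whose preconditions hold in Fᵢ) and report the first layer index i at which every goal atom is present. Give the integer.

2

F0 = init (4 atoms)
F1 = F0 ∪ {at(c), at(d)}  (6 atoms)
F2 = F1 ∪ {inpos(c), inpos(d), marked(d)}  (9 atoms)
goal ⊆ F2  ⇒  h_max = 2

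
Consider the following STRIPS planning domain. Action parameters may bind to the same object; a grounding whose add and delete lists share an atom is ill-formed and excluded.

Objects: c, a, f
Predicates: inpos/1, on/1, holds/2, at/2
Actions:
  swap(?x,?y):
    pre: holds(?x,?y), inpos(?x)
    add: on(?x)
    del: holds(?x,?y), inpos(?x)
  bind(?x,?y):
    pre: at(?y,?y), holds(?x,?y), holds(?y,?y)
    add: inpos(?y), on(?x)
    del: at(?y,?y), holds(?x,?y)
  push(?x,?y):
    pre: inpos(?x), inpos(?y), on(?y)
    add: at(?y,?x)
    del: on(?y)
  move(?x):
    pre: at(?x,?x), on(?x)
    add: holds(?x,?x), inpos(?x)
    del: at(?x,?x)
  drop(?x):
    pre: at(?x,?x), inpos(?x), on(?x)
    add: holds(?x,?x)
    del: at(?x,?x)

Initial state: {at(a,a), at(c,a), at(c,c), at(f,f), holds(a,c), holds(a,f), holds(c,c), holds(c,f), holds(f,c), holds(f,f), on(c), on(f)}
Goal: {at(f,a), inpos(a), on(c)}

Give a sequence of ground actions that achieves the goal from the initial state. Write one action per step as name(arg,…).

1. bind(a,f)  →  {at(a,a), at(c,a), at(c,c), holds(a,c), holds(c,c), holds(c,f), holds(f,c), holds(f,f), inpos(f), on(a), on(c), on(f)}
2. move(a)  →  {at(c,a), at(c,c), holds(a,a), holds(a,c), holds(c,c), holds(c,f), holds(f,c), holds(f,f), inpos(a), inpos(f), on(a), on(c), on(f)}
3. push(a,f)  →  {at(c,a), at(c,c), at(f,a), holds(a,a), holds(a,c), holds(c,c), holds(c,f), holds(f,c), holds(f,f), inpos(a), inpos(f), on(a), on(c)}

bind(a,f); move(a); push(a,f)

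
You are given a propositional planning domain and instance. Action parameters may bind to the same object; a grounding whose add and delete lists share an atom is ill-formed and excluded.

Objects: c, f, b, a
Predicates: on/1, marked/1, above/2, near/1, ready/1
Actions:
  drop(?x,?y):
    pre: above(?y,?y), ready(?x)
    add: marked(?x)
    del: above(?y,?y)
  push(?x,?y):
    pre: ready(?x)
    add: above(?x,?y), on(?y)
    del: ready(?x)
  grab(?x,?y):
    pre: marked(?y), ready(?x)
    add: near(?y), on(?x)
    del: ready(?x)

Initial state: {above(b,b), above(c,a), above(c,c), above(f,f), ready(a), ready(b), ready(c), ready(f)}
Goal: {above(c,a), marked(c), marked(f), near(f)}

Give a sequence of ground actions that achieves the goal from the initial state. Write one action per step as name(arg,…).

1. drop(c,c)  →  {above(b,b), above(c,a), above(f,f), marked(c), ready(a), ready(b), ready(c), ready(f)}
2. drop(f,f)  →  {above(b,b), above(c,a), marked(c), marked(f), ready(a), ready(b), ready(c), ready(f)}
3. grab(c,f)  →  {above(b,b), above(c,a), marked(c), marked(f), near(f), on(c), ready(a), ready(b), ready(f)}

drop(c,c); drop(f,f); grab(c,f)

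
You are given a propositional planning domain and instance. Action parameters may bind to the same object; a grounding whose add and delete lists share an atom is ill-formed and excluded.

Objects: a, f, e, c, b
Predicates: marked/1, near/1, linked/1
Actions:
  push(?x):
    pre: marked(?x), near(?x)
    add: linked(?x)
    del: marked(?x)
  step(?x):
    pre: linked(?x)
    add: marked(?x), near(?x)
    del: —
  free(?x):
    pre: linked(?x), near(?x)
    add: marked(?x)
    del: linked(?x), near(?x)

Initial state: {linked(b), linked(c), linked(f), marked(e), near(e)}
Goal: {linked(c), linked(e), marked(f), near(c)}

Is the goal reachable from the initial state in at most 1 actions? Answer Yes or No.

No

1. push(e)  →  {linked(b), linked(c), linked(e), linked(f), near(e)}
2. step(f)  →  {linked(b), linked(c), linked(e), linked(f), marked(f), near(e), near(f)}
3. step(c)  →  {linked(b), linked(c), linked(e), linked(f), marked(c), marked(f), near(c), near(e), near(f)}
optimal plan length = 3; 3 > 1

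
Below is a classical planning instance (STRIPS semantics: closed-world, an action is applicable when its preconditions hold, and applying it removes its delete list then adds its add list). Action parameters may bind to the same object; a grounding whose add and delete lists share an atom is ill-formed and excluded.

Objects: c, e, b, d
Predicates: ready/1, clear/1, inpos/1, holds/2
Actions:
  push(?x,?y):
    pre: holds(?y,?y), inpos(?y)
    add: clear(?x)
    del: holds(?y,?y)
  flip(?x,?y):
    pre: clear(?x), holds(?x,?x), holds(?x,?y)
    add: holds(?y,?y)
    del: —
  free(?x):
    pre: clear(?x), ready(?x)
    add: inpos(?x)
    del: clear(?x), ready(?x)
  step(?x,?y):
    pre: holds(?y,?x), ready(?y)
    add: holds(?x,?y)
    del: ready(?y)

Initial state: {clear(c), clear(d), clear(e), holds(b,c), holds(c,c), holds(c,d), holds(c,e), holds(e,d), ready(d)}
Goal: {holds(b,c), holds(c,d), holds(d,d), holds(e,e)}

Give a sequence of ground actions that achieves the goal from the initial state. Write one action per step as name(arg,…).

1. flip(c,e)  →  {clear(c), clear(d), clear(e), holds(b,c), holds(c,c), holds(c,d), holds(c,e), holds(e,d), holds(e,e), ready(d)}
2. flip(c,d)  →  {clear(c), clear(d), clear(e), holds(b,c), holds(c,c), holds(c,d), holds(c,e), holds(d,d), holds(e,d), holds(e,e), ready(d)}

flip(c,e); flip(c,d)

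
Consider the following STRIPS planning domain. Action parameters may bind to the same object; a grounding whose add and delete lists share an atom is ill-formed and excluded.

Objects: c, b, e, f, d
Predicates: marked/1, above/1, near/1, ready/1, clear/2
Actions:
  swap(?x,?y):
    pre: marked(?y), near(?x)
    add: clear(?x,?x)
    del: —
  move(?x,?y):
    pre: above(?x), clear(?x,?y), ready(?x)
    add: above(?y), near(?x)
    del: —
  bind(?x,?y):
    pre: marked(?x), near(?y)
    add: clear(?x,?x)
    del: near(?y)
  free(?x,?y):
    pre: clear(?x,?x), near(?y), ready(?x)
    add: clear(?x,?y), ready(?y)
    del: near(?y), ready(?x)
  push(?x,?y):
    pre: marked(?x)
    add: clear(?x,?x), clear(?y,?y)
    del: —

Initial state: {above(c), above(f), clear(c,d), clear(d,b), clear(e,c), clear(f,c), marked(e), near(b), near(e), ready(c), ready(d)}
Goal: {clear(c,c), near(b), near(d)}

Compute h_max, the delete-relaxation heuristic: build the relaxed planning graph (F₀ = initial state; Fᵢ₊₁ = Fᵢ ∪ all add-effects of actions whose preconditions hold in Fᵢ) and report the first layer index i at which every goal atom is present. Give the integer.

2

F0 = init (11 atoms)
F1 = F0 ∪ {above(d), clear(b,b), clear(c,c), clear(d,d), clear(e,e), clear(f,f), near(c)}  (18 atoms)
F2 = F1 ∪ {above(b), clear(c,b), clear(c,e), clear(d,c), clear(d,e), near(d), ready(b), ready(e)}  (26 atoms)
goal ⊆ F2  ⇒  h_max = 2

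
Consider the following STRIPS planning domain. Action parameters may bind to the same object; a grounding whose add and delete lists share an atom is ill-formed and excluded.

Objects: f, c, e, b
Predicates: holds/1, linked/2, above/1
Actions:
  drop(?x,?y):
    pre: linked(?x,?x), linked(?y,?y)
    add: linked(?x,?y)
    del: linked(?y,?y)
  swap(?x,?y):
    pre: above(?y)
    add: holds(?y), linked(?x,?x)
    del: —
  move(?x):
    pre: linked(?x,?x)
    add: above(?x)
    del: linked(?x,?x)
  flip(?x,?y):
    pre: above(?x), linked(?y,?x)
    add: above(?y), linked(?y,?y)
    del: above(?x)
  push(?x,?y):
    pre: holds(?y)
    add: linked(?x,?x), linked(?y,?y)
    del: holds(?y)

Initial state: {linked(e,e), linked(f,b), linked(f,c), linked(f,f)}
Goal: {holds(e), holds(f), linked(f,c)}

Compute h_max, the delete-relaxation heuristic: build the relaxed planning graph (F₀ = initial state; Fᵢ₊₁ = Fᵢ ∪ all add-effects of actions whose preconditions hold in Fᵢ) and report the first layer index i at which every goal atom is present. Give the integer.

F0 = init (4 atoms)
F1 = F0 ∪ {above(e), above(f), linked(e,f), linked(f,e)}  (8 atoms)
F2 = F1 ∪ {holds(e), holds(f), linked(b,b), linked(c,c)}  (12 atoms)
goal ⊆ F2  ⇒  h_max = 2

2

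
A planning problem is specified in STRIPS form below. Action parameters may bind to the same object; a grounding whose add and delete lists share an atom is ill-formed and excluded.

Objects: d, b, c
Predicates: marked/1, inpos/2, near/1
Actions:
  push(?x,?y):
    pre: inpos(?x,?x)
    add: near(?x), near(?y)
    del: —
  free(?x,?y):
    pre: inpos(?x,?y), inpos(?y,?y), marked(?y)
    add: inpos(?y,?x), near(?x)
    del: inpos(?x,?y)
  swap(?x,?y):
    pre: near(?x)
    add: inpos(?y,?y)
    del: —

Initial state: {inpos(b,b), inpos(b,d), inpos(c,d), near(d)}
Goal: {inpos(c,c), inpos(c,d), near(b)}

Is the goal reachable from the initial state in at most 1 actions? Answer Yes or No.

No

1. push(b,d)  →  {inpos(b,b), inpos(b,d), inpos(c,d), near(b), near(d)}
2. swap(d,c)  →  {inpos(b,b), inpos(b,d), inpos(c,c), inpos(c,d), near(b), near(d)}
optimal plan length = 2; 2 > 1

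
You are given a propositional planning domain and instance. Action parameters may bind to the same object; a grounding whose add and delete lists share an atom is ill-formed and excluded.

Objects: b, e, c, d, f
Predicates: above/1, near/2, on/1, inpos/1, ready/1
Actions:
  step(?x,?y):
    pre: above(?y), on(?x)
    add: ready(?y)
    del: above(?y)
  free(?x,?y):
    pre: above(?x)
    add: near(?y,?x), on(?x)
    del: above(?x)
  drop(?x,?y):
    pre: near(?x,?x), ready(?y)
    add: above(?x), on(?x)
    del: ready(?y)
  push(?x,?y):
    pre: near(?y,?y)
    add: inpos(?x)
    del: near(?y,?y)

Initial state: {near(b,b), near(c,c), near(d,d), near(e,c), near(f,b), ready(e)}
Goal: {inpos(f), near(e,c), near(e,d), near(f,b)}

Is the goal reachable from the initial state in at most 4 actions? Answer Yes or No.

Yes

1. drop(d,e)  →  {above(d), near(b,b), near(c,c), near(d,d), near(e,c), near(f,b), on(d)}
2. free(d,e)  →  {near(b,b), near(c,c), near(d,d), near(e,c), near(e,d), near(f,b), on(d)}
3. push(f,b)  →  {inpos(f), near(c,c), near(d,d), near(e,c), near(e,d), near(f,b), on(d)}
optimal plan length = 3; 3 ≤ 4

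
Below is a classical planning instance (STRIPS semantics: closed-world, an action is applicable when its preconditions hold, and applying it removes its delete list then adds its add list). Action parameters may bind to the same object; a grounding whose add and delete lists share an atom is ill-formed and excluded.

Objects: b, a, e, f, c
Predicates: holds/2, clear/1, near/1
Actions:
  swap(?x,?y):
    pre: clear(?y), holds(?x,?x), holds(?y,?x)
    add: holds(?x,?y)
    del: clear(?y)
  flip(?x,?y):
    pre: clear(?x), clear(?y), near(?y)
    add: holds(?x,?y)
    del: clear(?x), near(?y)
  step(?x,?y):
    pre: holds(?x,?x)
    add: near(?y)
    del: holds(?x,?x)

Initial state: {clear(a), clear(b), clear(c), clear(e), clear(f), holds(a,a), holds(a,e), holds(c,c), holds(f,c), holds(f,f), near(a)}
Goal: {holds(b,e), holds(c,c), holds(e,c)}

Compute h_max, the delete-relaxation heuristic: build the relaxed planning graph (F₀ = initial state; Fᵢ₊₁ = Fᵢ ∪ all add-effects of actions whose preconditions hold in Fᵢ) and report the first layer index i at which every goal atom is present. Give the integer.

2

F0 = init (11 atoms)
F1 = F0 ∪ {holds(b,a), holds(c,a), holds(c,f), holds(e,a), holds(f,a), near(b), near(c), near(e), near(f)}  (20 atoms)
F2 = F1 ∪ {holds(a,b), holds(a,c), holds(a,f), holds(b,b), holds(b,c), holds(b,e), holds(b,f), holds(c,b), holds(c,e), holds(e,b), holds(e,c), holds(e,e), holds(e,f), holds(f,b), holds(f,e)}  (35 atoms)
goal ⊆ F2  ⇒  h_max = 2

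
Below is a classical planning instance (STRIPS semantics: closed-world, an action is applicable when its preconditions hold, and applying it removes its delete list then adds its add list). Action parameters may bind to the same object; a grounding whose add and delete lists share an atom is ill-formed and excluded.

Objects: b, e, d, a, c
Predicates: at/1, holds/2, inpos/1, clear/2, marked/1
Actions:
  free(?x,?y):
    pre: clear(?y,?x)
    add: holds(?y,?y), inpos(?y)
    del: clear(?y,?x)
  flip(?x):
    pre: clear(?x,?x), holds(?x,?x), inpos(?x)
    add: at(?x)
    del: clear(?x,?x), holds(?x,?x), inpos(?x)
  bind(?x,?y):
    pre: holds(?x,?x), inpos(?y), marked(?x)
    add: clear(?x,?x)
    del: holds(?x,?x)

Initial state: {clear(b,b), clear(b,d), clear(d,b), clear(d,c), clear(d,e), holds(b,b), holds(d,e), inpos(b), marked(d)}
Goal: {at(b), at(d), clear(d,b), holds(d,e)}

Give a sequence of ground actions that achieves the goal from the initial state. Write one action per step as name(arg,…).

1. free(e,d)  →  {clear(b,b), clear(b,d), clear(d,b), clear(d,c), holds(b,b), holds(d,d), holds(d,e), inpos(b), inpos(d), marked(d)}
2. flip(b)  →  {at(b), clear(b,d), clear(d,b), clear(d,c), holds(d,d), holds(d,e), inpos(d), marked(d)}
3. bind(d,d)  →  {at(b), clear(b,d), clear(d,b), clear(d,c), clear(d,d), holds(d,e), inpos(d), marked(d)}
4. free(c,d)  →  {at(b), clear(b,d), clear(d,b), clear(d,d), holds(d,d), holds(d,e), inpos(d), marked(d)}
5. flip(d)  →  {at(b), at(d), clear(b,d), clear(d,b), holds(d,e), marked(d)}

free(e,d); flip(b); bind(d,d); free(c,d); flip(d)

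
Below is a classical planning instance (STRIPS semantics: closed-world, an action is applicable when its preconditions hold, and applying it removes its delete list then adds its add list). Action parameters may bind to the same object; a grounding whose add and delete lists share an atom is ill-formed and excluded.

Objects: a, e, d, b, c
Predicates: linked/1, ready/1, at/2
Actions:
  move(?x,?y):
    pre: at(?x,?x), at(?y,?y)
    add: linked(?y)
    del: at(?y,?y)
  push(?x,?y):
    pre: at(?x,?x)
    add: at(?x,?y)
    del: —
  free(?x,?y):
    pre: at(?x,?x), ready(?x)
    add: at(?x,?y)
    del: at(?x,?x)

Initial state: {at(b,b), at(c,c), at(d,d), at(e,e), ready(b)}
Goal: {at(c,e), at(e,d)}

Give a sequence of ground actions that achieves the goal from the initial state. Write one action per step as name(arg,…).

push(e,d); push(c,e)

1. push(e,d)  →  {at(b,b), at(c,c), at(d,d), at(e,d), at(e,e), ready(b)}
2. push(c,e)  →  {at(b,b), at(c,c), at(c,e), at(d,d), at(e,d), at(e,e), ready(b)}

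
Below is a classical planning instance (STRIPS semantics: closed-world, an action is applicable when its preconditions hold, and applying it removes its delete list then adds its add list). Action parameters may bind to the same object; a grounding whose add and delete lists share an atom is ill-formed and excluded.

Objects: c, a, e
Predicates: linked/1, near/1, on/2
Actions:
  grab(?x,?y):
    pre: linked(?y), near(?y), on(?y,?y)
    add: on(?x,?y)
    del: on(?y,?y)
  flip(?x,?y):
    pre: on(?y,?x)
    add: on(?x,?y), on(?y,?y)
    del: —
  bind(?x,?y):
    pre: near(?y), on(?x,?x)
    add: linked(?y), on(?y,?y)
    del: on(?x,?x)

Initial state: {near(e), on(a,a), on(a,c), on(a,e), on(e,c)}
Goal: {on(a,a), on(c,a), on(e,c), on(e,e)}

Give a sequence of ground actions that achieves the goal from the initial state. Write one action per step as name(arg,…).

1. flip(c,a)  →  {near(e), on(a,a), on(a,c), on(a,e), on(c,a), on(e,c)}
2. flip(c,e)  →  {near(e), on(a,a), on(a,c), on(a,e), on(c,a), on(c,e), on(e,c), on(e,e)}

flip(c,a); flip(c,e)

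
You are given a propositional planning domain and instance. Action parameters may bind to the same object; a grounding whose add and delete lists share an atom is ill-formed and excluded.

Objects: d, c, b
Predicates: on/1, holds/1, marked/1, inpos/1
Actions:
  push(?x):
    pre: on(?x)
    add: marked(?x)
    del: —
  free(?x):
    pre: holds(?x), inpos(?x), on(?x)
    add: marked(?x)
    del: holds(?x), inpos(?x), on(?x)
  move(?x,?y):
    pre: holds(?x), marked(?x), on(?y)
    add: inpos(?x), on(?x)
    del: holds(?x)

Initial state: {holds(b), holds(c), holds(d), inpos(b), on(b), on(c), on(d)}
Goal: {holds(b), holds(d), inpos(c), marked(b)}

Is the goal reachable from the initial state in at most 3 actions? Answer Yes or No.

Yes

1. push(c)  →  {holds(b), holds(c), holds(d), inpos(b), marked(c), on(b), on(c), on(d)}
2. push(b)  →  {holds(b), holds(c), holds(d), inpos(b), marked(b), marked(c), on(b), on(c), on(d)}
3. move(c,d)  →  {holds(b), holds(d), inpos(b), inpos(c), marked(b), marked(c), on(b), on(c), on(d)}
optimal plan length = 3; 3 ≤ 3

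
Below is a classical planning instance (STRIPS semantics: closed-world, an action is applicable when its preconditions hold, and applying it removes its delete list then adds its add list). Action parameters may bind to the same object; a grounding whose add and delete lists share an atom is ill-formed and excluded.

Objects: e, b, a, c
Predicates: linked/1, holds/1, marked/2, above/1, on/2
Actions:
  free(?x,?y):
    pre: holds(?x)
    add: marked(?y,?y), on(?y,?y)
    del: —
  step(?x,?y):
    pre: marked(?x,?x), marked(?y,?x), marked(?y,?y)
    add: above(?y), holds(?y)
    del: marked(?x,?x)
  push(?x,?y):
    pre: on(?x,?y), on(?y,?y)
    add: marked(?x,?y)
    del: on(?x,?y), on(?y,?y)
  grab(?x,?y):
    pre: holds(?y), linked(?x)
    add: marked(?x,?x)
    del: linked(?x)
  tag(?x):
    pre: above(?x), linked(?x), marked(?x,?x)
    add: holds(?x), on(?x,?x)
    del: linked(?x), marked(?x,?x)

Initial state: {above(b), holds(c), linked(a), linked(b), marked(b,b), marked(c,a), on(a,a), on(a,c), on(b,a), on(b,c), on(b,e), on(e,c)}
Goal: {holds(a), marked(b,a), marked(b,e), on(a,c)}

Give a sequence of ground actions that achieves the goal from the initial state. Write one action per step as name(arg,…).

free(c,e); free(c,a); step(a,a); push(b,e); push(b,a)

1. free(c,e)  →  {above(b), holds(c), linked(a), linked(b), marked(b,b), marked(c,a), marked(e,e), on(a,a), on(a,c), on(b,a), on(b,c), on(b,e), on(e,c), on(e,e)}
2. free(c,a)  →  {above(b), holds(c), linked(a), linked(b), marked(a,a), marked(b,b), marked(c,a), marked(e,e), on(a,a), on(a,c), on(b,a), on(b,c), on(b,e), on(e,c), on(e,e)}
3. step(a,a)  →  {above(a), above(b), holds(a), holds(c), linked(a), linked(b), marked(b,b), marked(c,a), marked(e,e), on(a,a), on(a,c), on(b,a), on(b,c), on(b,e), on(e,c), on(e,e)}
4. push(b,e)  →  {above(a), above(b), holds(a), holds(c), linked(a), linked(b), marked(b,b), marked(b,e), marked(c,a), marked(e,e), on(a,a), on(a,c), on(b,a), on(b,c), on(e,c)}
5. push(b,a)  →  {above(a), above(b), holds(a), holds(c), linked(a), linked(b), marked(b,a), marked(b,b), marked(b,e), marked(c,a), marked(e,e), on(a,c), on(b,c), on(e,c)}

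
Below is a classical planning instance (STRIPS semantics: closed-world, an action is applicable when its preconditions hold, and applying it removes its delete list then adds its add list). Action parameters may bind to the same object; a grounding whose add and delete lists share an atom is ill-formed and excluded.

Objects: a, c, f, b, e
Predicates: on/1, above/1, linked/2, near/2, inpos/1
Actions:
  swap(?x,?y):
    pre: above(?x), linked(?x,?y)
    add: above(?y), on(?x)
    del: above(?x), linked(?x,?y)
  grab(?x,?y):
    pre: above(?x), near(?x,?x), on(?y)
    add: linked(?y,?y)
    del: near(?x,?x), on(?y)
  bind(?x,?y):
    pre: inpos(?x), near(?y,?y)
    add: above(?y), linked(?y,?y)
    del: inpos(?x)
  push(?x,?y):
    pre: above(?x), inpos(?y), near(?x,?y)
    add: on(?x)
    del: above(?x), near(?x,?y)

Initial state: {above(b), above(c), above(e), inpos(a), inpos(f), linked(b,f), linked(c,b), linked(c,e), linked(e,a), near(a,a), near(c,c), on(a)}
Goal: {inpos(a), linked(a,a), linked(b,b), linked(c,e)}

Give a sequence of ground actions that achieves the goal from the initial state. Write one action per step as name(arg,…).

1. swap(b,f)  →  {above(c), above(e), above(f), inpos(a), inpos(f), linked(c,b), linked(c,e), linked(e,a), near(a,a), near(c,c), on(a), on(b)}
2. grab(c,b)  →  {above(c), above(e), above(f), inpos(a), inpos(f), linked(b,b), linked(c,b), linked(c,e), linked(e,a), near(a,a), on(a)}
3. bind(f,a)  →  {above(a), above(c), above(e), above(f), inpos(a), linked(a,a), linked(b,b), linked(c,b), linked(c,e), linked(e,a), near(a,a), on(a)}

swap(b,f); grab(c,b); bind(f,a)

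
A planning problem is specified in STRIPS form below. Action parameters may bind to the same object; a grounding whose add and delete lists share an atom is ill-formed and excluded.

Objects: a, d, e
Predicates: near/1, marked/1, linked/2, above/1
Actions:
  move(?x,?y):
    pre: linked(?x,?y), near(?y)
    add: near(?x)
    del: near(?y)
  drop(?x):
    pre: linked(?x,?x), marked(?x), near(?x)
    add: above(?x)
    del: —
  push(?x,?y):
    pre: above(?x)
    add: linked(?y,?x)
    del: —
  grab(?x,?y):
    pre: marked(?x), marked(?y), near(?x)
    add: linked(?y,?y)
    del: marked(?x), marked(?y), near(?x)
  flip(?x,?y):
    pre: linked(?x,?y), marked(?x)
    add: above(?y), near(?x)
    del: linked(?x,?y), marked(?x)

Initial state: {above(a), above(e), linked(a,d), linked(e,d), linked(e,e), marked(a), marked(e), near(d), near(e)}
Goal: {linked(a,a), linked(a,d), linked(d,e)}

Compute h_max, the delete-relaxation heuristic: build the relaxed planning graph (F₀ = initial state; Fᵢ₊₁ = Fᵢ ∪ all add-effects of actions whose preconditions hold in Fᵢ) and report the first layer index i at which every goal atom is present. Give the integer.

1

F0 = init (9 atoms)
F1 = F0 ∪ {above(d), linked(a,a), linked(a,e), linked(d,a), linked(d,e), linked(e,a), near(a)}  (16 atoms)
goal ⊆ F1  ⇒  h_max = 1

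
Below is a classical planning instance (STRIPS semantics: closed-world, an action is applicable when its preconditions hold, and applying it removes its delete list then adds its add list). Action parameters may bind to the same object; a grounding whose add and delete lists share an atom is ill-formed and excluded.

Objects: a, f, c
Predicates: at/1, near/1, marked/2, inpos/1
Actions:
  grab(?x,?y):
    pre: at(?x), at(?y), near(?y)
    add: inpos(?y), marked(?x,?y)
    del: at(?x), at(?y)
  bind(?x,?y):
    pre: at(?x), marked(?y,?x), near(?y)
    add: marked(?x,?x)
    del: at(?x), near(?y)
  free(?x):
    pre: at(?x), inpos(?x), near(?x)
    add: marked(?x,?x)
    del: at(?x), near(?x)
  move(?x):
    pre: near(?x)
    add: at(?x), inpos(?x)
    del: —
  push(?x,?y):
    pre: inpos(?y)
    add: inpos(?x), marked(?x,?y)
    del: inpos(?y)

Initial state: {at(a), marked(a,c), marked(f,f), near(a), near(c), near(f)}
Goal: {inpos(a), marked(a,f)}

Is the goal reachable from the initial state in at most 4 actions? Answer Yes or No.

Yes

1. move(f)  →  {at(a), at(f), inpos(f), marked(a,c), marked(f,f), near(a), near(c), near(f)}
2. push(a,f)  →  {at(a), at(f), inpos(a), marked(a,c), marked(a,f), marked(f,f), near(a), near(c), near(f)}
optimal plan length = 2; 2 ≤ 4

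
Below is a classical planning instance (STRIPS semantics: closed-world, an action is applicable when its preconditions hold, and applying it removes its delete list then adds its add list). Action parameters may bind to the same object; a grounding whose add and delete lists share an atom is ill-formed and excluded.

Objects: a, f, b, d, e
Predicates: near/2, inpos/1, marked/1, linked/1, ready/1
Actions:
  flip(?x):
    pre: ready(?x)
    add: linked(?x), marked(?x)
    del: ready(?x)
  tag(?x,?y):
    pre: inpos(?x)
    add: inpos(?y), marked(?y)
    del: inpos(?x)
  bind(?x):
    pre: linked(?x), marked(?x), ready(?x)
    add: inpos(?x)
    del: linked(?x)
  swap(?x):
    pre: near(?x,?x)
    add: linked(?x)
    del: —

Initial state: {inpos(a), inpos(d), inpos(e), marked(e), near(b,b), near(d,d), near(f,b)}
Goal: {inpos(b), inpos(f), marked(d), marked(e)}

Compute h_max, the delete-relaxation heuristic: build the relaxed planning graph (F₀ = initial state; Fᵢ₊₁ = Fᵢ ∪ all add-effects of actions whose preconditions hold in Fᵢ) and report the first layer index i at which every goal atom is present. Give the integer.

F0 = init (7 atoms)
F1 = F0 ∪ {inpos(b), inpos(f), linked(b), linked(d), marked(a), marked(b), marked(d), marked(f)}  (15 atoms)
goal ⊆ F1  ⇒  h_max = 1

1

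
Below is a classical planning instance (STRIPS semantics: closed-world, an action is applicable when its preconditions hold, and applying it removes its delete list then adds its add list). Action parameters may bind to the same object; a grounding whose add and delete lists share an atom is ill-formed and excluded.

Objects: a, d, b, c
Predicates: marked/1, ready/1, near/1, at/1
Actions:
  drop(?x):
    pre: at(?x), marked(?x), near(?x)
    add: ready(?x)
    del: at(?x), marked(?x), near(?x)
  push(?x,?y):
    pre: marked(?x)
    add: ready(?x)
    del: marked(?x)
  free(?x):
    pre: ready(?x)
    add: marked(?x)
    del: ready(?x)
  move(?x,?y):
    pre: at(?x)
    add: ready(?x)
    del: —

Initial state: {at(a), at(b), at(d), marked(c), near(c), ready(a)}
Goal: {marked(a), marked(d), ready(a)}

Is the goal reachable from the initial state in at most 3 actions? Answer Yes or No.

No

1. free(a)  →  {at(a), at(b), at(d), marked(a), marked(c), near(c)}
2. move(a,a)  →  {at(a), at(b), at(d), marked(a), marked(c), near(c), ready(a)}
3. move(d,a)  →  {at(a), at(b), at(d), marked(a), marked(c), near(c), ready(a), ready(d)}
4. free(d)  →  {at(a), at(b), at(d), marked(a), marked(c), marked(d), near(c), ready(a)}
optimal plan length = 4; 4 > 3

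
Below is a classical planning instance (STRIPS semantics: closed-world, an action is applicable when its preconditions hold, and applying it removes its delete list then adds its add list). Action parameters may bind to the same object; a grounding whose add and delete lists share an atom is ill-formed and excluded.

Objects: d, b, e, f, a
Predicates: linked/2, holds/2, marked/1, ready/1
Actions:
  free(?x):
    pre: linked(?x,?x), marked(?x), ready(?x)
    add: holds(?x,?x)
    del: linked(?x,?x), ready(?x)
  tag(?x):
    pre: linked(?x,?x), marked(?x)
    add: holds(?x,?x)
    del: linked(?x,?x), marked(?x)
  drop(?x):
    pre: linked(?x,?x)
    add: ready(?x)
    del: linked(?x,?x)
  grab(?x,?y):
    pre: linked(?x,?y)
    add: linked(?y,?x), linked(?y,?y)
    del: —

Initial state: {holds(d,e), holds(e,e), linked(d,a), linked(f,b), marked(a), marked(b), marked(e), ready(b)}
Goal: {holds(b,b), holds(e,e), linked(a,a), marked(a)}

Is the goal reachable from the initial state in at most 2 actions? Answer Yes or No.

1. grab(d,a)  →  {holds(d,e), holds(e,e), linked(a,a), linked(a,d), linked(d,a), linked(f,b), marked(a), marked(b), marked(e), ready(b)}
2. grab(f,b)  →  {holds(d,e), holds(e,e), linked(a,a), linked(a,d), linked(b,b), linked(b,f), linked(d,a), linked(f,b), marked(a), marked(b), marked(e), ready(b)}
3. free(b)  →  {holds(b,b), holds(d,e), holds(e,e), linked(a,a), linked(a,d), linked(b,f), linked(d,a), linked(f,b), marked(a), marked(b), marked(e)}
optimal plan length = 3; 3 > 2

No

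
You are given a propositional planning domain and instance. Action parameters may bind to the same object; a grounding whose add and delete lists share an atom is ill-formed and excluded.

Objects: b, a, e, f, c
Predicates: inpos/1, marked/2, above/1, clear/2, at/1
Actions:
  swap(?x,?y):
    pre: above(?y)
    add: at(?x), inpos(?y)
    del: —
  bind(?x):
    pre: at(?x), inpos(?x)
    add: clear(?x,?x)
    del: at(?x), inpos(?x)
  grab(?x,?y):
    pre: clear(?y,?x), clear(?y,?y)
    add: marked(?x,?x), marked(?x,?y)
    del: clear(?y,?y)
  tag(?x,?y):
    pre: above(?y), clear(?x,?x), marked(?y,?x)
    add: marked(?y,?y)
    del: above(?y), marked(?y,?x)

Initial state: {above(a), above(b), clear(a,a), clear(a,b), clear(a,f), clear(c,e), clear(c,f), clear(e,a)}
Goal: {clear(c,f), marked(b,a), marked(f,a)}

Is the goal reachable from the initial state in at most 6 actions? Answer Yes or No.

1. swap(a,a)  →  {above(a), above(b), at(a), clear(a,a), clear(a,b), clear(a,f), clear(c,e), clear(c,f), clear(e,a), inpos(a)}
2. grab(b,a)  →  {above(a), above(b), at(a), clear(a,b), clear(a,f), clear(c,e), clear(c,f), clear(e,a), inpos(a), marked(b,a), marked(b,b)}
3. bind(a)  →  {above(a), above(b), clear(a,a), clear(a,b), clear(a,f), clear(c,e), clear(c,f), clear(e,a), marked(b,a), marked(b,b)}
4. grab(f,a)  →  {above(a), above(b), clear(a,b), clear(a,f), clear(c,e), clear(c,f), clear(e,a), marked(b,a), marked(b,b), marked(f,a), marked(f,f)}
optimal plan length = 4; 4 ≤ 6

Yes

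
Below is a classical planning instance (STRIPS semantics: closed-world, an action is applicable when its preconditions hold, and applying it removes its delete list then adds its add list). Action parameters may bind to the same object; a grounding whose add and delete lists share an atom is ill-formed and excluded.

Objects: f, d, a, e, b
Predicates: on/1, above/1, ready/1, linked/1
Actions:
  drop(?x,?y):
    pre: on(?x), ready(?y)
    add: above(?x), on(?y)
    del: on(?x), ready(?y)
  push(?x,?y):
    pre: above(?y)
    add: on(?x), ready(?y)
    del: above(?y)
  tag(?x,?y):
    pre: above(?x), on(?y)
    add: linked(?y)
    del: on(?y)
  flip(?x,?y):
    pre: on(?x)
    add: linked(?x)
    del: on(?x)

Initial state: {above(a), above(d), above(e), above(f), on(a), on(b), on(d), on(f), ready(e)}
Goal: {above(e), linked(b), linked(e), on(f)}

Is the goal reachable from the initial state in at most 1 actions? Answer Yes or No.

1. drop(d,e)  →  {above(a), above(d), above(e), above(f), on(a), on(b), on(e), on(f)}
2. tag(f,e)  →  {above(a), above(d), above(e), above(f), linked(e), on(a), on(b), on(f)}
3. tag(f,b)  →  {above(a), above(d), above(e), above(f), linked(b), linked(e), on(a), on(f)}
optimal plan length = 3; 3 > 1

No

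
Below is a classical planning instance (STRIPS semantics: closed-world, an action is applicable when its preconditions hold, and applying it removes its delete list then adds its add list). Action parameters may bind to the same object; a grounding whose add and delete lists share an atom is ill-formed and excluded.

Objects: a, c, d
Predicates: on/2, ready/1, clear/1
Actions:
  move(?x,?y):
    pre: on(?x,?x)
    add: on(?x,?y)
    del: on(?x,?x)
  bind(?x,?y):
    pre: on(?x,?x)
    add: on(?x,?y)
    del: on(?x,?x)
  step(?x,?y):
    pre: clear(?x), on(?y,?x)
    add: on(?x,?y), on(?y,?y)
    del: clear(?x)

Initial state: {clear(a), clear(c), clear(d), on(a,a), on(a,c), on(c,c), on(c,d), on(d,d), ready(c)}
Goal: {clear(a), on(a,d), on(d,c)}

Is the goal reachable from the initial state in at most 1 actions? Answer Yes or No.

No

1. move(a,d)  →  {clear(a), clear(c), clear(d), on(a,c), on(a,d), on(c,c), on(c,d), on(d,d), ready(c)}
2. move(d,c)  →  {clear(a), clear(c), clear(d), on(a,c), on(a,d), on(c,c), on(c,d), on(d,c), ready(c)}
optimal plan length = 2; 2 > 1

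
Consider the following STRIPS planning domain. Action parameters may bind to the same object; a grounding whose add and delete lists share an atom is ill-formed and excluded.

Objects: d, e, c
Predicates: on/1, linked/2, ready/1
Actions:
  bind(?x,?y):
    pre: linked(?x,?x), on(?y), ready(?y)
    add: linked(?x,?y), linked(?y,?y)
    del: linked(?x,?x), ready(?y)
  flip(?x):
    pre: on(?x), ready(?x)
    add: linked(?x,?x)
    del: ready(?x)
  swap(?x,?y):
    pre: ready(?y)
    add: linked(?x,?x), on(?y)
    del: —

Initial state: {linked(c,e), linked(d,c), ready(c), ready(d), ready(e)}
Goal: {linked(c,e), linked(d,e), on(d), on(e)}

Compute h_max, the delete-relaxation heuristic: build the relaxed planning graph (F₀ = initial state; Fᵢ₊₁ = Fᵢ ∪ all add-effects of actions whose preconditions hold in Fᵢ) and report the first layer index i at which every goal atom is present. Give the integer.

F0 = init (5 atoms)
F1 = F0 ∪ {linked(c,c), linked(d,d), linked(e,e), on(c), on(d), on(e)}  (11 atoms)
F2 = F1 ∪ {linked(c,d), linked(d,e), linked(e,c), linked(e,d)}  (15 atoms)
goal ⊆ F2  ⇒  h_max = 2

2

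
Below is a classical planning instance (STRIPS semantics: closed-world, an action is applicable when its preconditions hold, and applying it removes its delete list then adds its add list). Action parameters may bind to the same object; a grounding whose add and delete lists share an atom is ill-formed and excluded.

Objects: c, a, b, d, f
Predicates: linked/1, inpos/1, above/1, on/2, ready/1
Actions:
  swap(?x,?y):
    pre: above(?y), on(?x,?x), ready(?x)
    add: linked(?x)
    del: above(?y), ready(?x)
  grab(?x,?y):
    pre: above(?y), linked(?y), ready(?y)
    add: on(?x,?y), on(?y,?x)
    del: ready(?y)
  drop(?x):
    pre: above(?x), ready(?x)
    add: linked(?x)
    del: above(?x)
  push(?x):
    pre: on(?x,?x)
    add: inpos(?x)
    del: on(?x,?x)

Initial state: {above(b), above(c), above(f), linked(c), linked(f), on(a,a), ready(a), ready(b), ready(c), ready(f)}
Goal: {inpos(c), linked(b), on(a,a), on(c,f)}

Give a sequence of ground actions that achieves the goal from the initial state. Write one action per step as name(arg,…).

1. grab(c,c)  →  {above(b), above(c), above(f), linked(c), linked(f), on(a,a), on(c,c), ready(a), ready(b), ready(f)}
2. grab(c,f)  →  {above(b), above(c), above(f), linked(c), linked(f), on(a,a), on(c,c), on(c,f), on(f,c), ready(a), ready(b)}
3. drop(b)  →  {above(c), above(f), linked(b), linked(c), linked(f), on(a,a), on(c,c), on(c,f), on(f,c), ready(a), ready(b)}
4. push(c)  →  {above(c), above(f), inpos(c), linked(b), linked(c), linked(f), on(a,a), on(c,f), on(f,c), ready(a), ready(b)}

grab(c,c); grab(c,f); drop(b); push(c)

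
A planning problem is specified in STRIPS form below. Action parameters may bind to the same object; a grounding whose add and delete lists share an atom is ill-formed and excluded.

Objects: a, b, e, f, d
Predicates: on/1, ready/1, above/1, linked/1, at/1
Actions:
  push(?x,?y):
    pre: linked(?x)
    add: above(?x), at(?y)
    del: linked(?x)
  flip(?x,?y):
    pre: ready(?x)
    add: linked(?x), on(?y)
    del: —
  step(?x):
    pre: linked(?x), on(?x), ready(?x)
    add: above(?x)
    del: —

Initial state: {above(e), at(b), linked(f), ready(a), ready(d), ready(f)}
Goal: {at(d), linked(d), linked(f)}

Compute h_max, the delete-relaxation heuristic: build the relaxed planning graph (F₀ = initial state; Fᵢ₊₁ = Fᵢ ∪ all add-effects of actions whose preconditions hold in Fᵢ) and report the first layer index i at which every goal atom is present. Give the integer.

F0 = init (6 atoms)
F1 = F0 ∪ {above(f), at(a), at(d), at(e), at(f), linked(a), linked(d), on(a), on(b), on(d), on(e), on(f)}  (18 atoms)
goal ⊆ F1  ⇒  h_max = 1

1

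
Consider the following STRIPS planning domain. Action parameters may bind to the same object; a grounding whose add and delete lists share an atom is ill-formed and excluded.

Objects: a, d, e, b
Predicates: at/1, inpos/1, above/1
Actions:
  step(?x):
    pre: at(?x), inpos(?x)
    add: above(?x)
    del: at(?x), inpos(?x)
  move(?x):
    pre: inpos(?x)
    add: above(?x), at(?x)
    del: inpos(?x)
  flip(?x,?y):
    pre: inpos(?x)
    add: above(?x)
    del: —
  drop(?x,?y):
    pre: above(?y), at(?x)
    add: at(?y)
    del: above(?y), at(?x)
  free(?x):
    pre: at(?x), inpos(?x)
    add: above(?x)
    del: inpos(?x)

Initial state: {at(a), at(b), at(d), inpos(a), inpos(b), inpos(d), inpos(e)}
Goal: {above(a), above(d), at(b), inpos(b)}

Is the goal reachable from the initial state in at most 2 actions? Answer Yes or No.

Yes

1. step(a)  →  {above(a), at(b), at(d), inpos(b), inpos(d), inpos(e)}
2. step(d)  →  {above(a), above(d), at(b), inpos(b), inpos(e)}
optimal plan length = 2; 2 ≤ 2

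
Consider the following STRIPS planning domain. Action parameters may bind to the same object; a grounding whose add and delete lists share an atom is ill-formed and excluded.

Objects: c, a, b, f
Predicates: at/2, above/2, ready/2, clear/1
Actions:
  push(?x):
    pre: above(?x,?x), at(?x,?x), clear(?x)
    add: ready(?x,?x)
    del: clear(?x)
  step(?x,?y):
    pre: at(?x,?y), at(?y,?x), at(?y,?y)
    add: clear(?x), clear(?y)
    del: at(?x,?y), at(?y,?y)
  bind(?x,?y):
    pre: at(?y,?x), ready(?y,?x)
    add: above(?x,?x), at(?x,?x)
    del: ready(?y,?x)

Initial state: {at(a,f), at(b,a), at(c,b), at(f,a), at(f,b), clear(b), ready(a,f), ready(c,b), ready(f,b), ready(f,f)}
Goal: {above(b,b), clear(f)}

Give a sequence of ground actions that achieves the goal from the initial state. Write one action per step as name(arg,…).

1. bind(b,c)  →  {above(b,b), at(a,f), at(b,a), at(b,b), at(c,b), at(f,a), at(f,b), clear(b), ready(a,f), ready(f,b), ready(f,f)}
2. bind(f,a)  →  {above(b,b), above(f,f), at(a,f), at(b,a), at(b,b), at(c,b), at(f,a), at(f,b), at(f,f), clear(b), ready(f,b), ready(f,f)}
3. step(a,f)  →  {above(b,b), above(f,f), at(b,a), at(b,b), at(c,b), at(f,a), at(f,b), clear(a), clear(b), clear(f), ready(f,b), ready(f,f)}

bind(b,c); bind(f,a); step(a,f)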